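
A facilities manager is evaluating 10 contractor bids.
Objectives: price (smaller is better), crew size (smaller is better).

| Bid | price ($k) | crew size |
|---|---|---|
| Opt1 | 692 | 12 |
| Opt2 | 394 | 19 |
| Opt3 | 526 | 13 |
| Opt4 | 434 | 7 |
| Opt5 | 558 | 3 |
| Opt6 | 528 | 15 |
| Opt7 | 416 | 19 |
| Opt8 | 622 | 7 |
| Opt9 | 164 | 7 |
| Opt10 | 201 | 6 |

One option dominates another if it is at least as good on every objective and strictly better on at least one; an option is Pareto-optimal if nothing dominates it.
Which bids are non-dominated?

Opt5, Opt9, Opt10

Opt1: dominated by Opt4 (price 434≤692, crew size 7≤12).
Opt2: dominated by Opt9 (price 164≤394, crew size 7≤19).
Opt3: dominated by Opt4 (price 434≤526, crew size 7≤13).
Opt4: dominated by Opt9 (price 164≤434, crew size 7≤7).
Opt5: not dominated (best crew size).
Opt6: dominated by Opt3 (price 526≤528, crew size 13≤15).
Opt7: dominated by Opt2 (price 394≤416, crew size 19≤19).
Opt8: dominated by Opt4 (price 434≤622, crew size 7≤7).
Opt9: not dominated (best price).
Opt10: not dominated.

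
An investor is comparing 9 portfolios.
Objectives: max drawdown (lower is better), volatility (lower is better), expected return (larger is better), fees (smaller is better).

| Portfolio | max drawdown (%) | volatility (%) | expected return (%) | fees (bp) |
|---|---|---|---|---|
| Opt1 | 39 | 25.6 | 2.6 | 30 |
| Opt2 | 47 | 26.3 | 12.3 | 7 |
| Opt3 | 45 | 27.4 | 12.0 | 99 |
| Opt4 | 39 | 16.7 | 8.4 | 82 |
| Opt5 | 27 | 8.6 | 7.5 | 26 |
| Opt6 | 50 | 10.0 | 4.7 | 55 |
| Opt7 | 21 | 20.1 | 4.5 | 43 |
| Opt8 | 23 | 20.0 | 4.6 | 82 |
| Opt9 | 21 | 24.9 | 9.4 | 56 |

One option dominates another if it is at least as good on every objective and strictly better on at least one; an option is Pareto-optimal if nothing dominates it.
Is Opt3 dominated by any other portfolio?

Opt1: worse on expected return (2.6 vs 12.0).
Opt2: worse on max drawdown (47 vs 45).
Opt4: worse on expected return (8.4 vs 12.0).
Opt5: worse on expected return (7.5 vs 12.0).
Opt6: worse on max drawdown (50 vs 45).
Opt7: worse on expected return (4.5 vs 12.0).
Opt8: worse on expected return (4.6 vs 12.0).
Opt9: worse on expected return (9.4 vs 12.0).
No option is at least as good as Opt3 on every objective and strictly better on one.

No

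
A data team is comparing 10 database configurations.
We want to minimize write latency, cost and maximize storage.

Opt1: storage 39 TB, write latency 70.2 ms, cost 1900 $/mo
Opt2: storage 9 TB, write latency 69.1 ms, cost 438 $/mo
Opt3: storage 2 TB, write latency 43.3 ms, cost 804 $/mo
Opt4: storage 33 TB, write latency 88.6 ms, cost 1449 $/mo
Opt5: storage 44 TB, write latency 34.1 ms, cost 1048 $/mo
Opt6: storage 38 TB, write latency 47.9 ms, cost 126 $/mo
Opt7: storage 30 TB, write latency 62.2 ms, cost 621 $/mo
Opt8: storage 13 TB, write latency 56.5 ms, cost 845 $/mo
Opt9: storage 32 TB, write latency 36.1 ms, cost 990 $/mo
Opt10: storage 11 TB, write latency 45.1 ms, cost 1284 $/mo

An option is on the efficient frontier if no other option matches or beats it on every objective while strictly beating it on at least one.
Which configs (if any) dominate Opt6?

Opt1: worse on write latency (70.2 vs 47.9).
Opt2: worse on storage (9 vs 38).
Opt3: worse on storage (2 vs 38).
Opt4: worse on storage (33 vs 38).
Opt5: worse on cost (1048 vs 126).
Opt7: worse on storage (30 vs 38).
Opt8: worse on storage (13 vs 38).
Opt9: worse on storage (32 vs 38).
Opt10: worse on storage (11 vs 38).
No option dominates Opt6.

none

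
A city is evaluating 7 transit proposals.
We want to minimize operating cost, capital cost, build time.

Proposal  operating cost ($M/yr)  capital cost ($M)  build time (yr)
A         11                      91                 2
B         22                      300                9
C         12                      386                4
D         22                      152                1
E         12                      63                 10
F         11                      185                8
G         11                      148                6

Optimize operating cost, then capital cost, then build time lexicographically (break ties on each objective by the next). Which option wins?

A

First minimize operating cost: best is 11, kept {A, F, G}.
Then minimize capital cost: best is 91, kept {A}.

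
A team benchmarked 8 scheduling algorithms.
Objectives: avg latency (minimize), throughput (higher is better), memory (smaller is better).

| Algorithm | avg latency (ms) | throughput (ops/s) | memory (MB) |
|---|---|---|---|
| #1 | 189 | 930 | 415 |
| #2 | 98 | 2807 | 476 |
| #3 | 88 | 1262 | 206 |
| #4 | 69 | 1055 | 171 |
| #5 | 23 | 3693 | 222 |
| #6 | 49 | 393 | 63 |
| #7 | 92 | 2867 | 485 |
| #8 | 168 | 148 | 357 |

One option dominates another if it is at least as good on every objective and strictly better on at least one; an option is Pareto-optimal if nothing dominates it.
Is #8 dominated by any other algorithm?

#3 vs #8: avg latency 88≤168, throughput 1262≥148, memory 206≤357 — #3 is at least as good on every objective and strictly better on at least one, so #3 dominates #8.

Yes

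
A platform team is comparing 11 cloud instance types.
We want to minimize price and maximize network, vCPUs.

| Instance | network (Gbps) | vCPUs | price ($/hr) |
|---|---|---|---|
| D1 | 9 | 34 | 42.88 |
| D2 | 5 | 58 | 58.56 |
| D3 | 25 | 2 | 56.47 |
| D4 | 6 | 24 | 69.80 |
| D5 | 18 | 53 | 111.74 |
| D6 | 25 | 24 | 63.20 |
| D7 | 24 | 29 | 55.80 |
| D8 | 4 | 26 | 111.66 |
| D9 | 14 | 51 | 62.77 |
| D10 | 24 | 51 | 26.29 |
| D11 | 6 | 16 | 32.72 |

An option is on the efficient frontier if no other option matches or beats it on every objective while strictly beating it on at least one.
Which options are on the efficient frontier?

D2, D3, D5, D6, D10

D1: dominated by D10 (network 24≥9, vCPUs 51≥34, price 26.29≤42.88).
D2: not dominated (best vCPUs).
D3: not dominated.
D4: dominated by D1 (network 9≥6, vCPUs 34≥24, price 42.88≤69.80).
D5: not dominated.
D6: not dominated.
D7: dominated by D10 (network 24≥24, vCPUs 51≥29, price 26.29≤55.80).
D8: dominated by D1 (network 9≥4, vCPUs 34≥26, price 42.88≤111.66).
D9: dominated by D10 (network 24≥14, vCPUs 51≥51, price 26.29≤62.77).
D10: not dominated (best price).
D11: dominated by D10 (network 24≥6, vCPUs 51≥16, price 26.29≤32.72).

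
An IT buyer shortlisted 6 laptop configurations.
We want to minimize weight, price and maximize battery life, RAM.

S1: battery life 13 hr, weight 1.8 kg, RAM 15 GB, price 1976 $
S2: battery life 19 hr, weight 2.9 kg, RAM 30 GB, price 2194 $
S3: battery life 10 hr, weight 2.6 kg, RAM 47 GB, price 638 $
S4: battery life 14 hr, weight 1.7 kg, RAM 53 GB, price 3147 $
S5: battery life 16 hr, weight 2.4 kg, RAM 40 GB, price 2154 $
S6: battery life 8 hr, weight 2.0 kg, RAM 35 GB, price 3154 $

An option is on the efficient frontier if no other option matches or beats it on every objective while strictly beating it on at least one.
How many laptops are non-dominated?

S1: not dominated.
S2: not dominated (best battery life).
S3: not dominated (best price).
S4: not dominated (best weight).
S5: not dominated.
S6: dominated by S4 (battery life 14≥8, weight 1.7≤2.0, RAM 53≥35, price 3147≤3154).
Pareto-optimal: S1, S2, S3, S4, S5 → 5.

5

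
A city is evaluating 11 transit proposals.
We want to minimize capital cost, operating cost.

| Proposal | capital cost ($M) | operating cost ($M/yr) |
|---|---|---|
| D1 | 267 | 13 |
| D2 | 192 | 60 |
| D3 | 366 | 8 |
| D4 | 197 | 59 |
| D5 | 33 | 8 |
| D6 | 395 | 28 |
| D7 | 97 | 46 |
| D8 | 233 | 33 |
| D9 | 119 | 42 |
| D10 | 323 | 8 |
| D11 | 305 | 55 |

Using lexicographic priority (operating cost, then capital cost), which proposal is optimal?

D5

First minimize operating cost: best is 8, kept {D3, D5, D10}.
Then minimize capital cost: best is 33, kept {D5}.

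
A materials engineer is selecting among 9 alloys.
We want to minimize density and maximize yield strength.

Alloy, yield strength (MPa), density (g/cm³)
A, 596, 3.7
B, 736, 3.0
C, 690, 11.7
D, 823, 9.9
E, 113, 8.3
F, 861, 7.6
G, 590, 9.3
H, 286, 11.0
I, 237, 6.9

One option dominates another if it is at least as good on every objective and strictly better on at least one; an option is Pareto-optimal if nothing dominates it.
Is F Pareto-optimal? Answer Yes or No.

A: worse on yield strength (596 vs 861).
B: worse on yield strength (736 vs 861).
C: worse on yield strength (690 vs 861).
D: worse on yield strength (823 vs 861).
E: worse on yield strength (113 vs 861).
G: worse on yield strength (590 vs 861).
H: worse on yield strength (286 vs 861).
I: worse on yield strength (237 vs 861).
No option is at least as good as F on every objective and strictly better on one.

Yes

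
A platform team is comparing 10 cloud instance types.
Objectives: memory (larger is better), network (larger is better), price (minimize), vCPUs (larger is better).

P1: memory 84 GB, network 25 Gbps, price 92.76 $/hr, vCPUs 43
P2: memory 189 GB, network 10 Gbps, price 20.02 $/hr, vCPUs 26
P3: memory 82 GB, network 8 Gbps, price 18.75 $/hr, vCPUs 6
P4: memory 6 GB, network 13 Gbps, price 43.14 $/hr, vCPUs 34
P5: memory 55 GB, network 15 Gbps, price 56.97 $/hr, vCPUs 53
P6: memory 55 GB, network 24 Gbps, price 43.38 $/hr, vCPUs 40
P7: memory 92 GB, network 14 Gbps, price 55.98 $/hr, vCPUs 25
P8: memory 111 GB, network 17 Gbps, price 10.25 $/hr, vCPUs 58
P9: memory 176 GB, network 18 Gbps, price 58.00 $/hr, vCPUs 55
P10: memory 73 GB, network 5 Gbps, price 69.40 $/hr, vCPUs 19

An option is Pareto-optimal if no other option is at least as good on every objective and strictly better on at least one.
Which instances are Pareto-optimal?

P1, P2, P6, P8, P9

P1: not dominated (best network).
P2: not dominated (best memory).
P3: dominated by P8 (memory 111≥82, network 17≥8, price 10.25≤18.75, vCPUs 58≥6).
P4: dominated by P8 (memory 111≥6, network 17≥13, price 10.25≤43.14, vCPUs 58≥34).
P5: dominated by P8 (memory 111≥55, network 17≥15, price 10.25≤56.97, vCPUs 58≥53).
P6: not dominated.
P7: dominated by P8 (memory 111≥92, network 17≥14, price 10.25≤55.98, vCPUs 58≥25).
P8: not dominated (best price).
P9: not dominated.
P10: dominated by P2 (memory 189≥73, network 10≥5, price 20.02≤69.40, vCPUs 26≥19).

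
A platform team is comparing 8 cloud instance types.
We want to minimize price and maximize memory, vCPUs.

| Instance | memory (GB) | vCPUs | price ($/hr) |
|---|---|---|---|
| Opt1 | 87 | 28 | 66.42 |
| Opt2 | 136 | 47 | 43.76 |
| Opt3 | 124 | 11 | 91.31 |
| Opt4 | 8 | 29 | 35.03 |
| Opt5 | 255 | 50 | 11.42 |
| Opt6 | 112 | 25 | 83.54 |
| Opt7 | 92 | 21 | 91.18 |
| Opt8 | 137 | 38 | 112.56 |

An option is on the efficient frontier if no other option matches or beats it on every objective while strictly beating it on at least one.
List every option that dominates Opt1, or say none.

Opt2, Opt5

Opt2: memory 136≥87, vCPUs 47≥28, price 43.76≤66.42 — dominates Opt1.
Opt5: memory 255≥87, vCPUs 50≥28, price 11.42≤66.42 — dominates Opt1.
Others (Opt3, Opt4, Opt6, Opt7, Opt8) are each worse than Opt1 on at least one objective.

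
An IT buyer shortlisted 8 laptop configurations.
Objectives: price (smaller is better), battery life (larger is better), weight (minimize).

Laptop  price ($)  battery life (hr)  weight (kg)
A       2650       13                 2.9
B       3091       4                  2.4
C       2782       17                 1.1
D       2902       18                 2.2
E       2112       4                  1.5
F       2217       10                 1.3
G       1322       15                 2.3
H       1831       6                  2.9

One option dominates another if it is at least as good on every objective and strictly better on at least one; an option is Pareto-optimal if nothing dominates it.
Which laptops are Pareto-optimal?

A: dominated by G (price 1322≤2650, battery life 15≥13, weight 2.3≤2.9).
B: dominated by C (price 2782≤3091, battery life 17≥4, weight 1.1≤2.4).
C: not dominated (best weight).
D: not dominated (best battery life).
E: not dominated.
F: not dominated.
G: not dominated (best price).
H: dominated by G (price 1322≤1831, battery life 15≥6, weight 2.3≤2.9).

C, D, E, F, G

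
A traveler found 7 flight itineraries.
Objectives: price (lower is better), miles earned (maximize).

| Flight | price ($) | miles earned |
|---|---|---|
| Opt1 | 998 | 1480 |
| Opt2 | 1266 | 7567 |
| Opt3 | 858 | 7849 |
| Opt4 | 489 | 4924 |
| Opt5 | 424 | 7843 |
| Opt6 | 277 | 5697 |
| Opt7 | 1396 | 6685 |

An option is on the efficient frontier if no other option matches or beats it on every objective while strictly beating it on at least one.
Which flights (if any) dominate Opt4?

Opt5, Opt6

Opt5: price 424≤489, miles earned 7843≥4924 — dominates Opt4.
Opt6: price 277≤489, miles earned 5697≥4924 — dominates Opt4.
Others (Opt1, Opt2, Opt3, Opt7) are each worse than Opt4 on at least one objective.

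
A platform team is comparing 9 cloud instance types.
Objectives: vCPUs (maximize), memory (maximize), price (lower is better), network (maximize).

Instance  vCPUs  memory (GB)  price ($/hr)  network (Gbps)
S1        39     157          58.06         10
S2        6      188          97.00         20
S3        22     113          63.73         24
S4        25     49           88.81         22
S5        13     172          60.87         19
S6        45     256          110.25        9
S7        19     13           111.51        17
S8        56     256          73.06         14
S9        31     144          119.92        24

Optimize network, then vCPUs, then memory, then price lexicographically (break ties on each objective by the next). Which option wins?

First maximize network: best is 24, kept {S3, S9}.
Then maximize vCPUs: best is 31, kept {S9}.

S9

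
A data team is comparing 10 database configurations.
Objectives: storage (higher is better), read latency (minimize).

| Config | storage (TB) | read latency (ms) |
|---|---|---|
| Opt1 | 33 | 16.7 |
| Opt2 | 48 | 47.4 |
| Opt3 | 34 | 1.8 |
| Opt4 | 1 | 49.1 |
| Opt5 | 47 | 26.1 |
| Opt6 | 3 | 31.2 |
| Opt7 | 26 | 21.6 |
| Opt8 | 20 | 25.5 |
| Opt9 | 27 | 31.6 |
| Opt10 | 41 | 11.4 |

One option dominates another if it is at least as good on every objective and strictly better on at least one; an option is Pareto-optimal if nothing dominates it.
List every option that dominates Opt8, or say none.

Opt1: storage 33≥20, read latency 16.7≤25.5 — dominates Opt8.
Opt3: storage 34≥20, read latency 1.8≤25.5 — dominates Opt8.
Opt7: storage 26≥20, read latency 21.6≤25.5 — dominates Opt8.
Opt10: storage 41≥20, read latency 11.4≤25.5 — dominates Opt8.
Others (Opt2, Opt4, Opt5, Opt6, Opt9) are each worse than Opt8 on at least one objective.

Opt1, Opt3, Opt7, Opt10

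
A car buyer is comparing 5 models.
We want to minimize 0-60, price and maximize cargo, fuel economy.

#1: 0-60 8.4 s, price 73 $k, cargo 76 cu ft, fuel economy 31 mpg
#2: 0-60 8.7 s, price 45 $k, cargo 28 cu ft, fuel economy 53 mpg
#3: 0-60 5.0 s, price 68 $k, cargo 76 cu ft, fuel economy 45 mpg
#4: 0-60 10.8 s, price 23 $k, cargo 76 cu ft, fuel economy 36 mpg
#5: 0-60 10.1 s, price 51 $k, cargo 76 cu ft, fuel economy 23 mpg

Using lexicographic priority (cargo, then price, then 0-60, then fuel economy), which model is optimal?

#4

First maximize cargo: best is 76, kept {#1, #3, #4, #5}.
Then minimize price: best is 23, kept {#4}.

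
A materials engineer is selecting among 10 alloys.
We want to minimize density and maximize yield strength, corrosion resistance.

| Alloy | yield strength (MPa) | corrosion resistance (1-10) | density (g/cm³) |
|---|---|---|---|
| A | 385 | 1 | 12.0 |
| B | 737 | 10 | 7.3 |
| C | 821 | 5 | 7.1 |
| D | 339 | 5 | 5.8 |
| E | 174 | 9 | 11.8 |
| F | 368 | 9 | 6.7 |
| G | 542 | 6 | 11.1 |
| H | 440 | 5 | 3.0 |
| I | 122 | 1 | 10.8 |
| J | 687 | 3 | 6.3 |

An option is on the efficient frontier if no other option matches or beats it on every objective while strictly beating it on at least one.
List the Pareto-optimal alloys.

B, C, F, H, J

A: dominated by B (yield strength 737≥385, corrosion resistance 10≥1, density 7.3≤12.0).
B: not dominated (best corrosion resistance).
C: not dominated (best yield strength).
D: dominated by H (yield strength 440≥339, corrosion resistance 5≥5, density 3.0≤5.8).
E: dominated by B (yield strength 737≥174, corrosion resistance 10≥9, density 7.3≤11.8).
F: not dominated.
G: dominated by B (yield strength 737≥542, corrosion resistance 10≥6, density 7.3≤11.1).
H: not dominated (best density).
I: dominated by B (yield strength 737≥122, corrosion resistance 10≥1, density 7.3≤10.8).
J: not dominated.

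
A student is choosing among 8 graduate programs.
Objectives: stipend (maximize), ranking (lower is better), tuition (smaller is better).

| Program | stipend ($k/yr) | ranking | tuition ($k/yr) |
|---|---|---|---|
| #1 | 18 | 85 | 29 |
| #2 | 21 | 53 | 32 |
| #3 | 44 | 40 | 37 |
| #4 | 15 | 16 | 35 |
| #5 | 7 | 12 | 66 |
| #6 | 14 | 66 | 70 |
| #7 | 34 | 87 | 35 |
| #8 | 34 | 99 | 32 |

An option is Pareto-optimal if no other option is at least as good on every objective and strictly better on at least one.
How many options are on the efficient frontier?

#1: not dominated (best tuition).
#2: not dominated.
#3: not dominated (best stipend).
#4: not dominated.
#5: not dominated (best ranking).
#6: dominated by #2 (stipend 21≥14, ranking 53≤66, tuition 32≤70).
#7: not dominated.
#8: not dominated.
Pareto-optimal: #1, #2, #3, #4, #5, #7, #8 → 7.

7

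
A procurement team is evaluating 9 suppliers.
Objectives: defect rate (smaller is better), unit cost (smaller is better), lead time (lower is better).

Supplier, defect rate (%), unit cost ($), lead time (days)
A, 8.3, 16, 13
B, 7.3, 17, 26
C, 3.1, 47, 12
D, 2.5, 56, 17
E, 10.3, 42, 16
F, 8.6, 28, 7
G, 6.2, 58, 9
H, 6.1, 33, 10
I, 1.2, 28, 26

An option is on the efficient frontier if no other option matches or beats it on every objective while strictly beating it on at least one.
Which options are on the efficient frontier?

A: not dominated (best unit cost).
B: not dominated.
C: not dominated.
D: not dominated.
E: dominated by A (defect rate 8.3≤10.3, unit cost 16≤42, lead time 13≤16).
F: not dominated (best lead time).
G: not dominated.
H: not dominated.
I: not dominated (best defect rate).

A, B, C, D, F, G, H, I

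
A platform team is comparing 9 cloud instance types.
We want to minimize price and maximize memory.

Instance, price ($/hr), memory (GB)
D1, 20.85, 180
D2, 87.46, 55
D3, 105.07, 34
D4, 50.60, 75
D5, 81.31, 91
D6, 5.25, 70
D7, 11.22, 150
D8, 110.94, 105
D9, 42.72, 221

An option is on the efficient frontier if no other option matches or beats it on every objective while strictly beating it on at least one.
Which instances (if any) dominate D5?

D1, D7, D9

D1: price 20.85≤81.31, memory 180≥91 — dominates D5.
D7: price 11.22≤81.31, memory 150≥91 — dominates D5.
D9: price 42.72≤81.31, memory 221≥91 — dominates D5.
Others (D2, D3, D4, D6, D8) are each worse than D5 on at least one objective.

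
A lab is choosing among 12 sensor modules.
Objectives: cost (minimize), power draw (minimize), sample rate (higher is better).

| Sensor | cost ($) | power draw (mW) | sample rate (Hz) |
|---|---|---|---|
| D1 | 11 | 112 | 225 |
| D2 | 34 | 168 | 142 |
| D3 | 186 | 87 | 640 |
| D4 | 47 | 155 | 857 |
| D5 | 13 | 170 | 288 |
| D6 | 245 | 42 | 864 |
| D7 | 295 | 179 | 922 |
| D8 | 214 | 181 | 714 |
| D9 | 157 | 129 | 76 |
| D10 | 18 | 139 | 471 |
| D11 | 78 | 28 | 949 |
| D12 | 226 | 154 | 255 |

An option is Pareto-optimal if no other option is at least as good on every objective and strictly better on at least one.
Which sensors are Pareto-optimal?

D1, D4, D5, D10, D11

D1: not dominated (best cost).
D2: dominated by D1 (cost 11≤34, power draw 112≤168, sample rate 225≥142).
D3: dominated by D11 (cost 78≤186, power draw 28≤87, sample rate 949≥640).
D4: not dominated.
D5: not dominated.
D6: dominated by D11 (cost 78≤245, power draw 28≤42, sample rate 949≥864).
D7: dominated by D11 (cost 78≤295, power draw 28≤179, sample rate 949≥922).
D8: dominated by D4 (cost 47≤214, power draw 155≤181, sample rate 857≥714).
D9: dominated by D1 (cost 11≤157, power draw 112≤129, sample rate 225≥76).
D10: not dominated.
D11: not dominated (best power draw).
D12: dominated by D3 (cost 186≤226, power draw 87≤154, sample rate 640≥255).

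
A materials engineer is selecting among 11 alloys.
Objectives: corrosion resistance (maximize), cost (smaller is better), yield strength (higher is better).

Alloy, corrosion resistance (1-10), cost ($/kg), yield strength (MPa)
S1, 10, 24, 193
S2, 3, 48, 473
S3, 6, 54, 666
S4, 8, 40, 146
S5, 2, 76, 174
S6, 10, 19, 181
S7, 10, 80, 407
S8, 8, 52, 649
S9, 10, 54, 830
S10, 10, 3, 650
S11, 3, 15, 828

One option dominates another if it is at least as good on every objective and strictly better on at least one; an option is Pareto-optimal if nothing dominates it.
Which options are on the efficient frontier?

S9, S10, S11

S1: dominated by S10 (corrosion resistance 10≥10, cost 3≤24, yield strength 650≥193).
S2: dominated by S10 (corrosion resistance 10≥3, cost 3≤48, yield strength 650≥473).
S3: dominated by S9 (corrosion resistance 10≥6, cost 54≤54, yield strength 830≥666).
S4: dominated by S1 (corrosion resistance 10≥8, cost 24≤40, yield strength 193≥146).
S5: dominated by S1 (corrosion resistance 10≥2, cost 24≤76, yield strength 193≥174).
S6: dominated by S10 (corrosion resistance 10≥10, cost 3≤19, yield strength 650≥181).
S7: dominated by S9 (corrosion resistance 10≥10, cost 54≤80, yield strength 830≥407).
S8: dominated by S10 (corrosion resistance 10≥8, cost 3≤52, yield strength 650≥649).
S9: not dominated (best yield strength).
S10: not dominated (best cost).
S11: not dominated.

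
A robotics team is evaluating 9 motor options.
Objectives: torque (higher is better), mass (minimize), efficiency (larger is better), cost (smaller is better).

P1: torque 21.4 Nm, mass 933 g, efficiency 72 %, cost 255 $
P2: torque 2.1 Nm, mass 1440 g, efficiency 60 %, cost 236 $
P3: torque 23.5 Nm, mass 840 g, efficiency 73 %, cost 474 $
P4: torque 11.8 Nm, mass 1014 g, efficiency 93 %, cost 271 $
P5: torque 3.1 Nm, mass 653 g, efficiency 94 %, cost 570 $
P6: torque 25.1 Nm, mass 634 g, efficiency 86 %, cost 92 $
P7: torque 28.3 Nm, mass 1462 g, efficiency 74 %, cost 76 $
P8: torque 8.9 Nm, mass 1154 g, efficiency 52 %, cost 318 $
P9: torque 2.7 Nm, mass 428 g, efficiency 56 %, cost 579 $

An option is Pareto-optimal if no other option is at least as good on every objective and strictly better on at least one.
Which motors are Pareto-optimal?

P4, P5, P6, P7, P9

P1: dominated by P6 (torque 25.1≥21.4, mass 634≤933, efficiency 86≥72, cost 92≤255).
P2: dominated by P6 (torque 25.1≥2.1, mass 634≤1440, efficiency 86≥60, cost 92≤236).
P3: dominated by P6 (torque 25.1≥23.5, mass 634≤840, efficiency 86≥73, cost 92≤474).
P4: not dominated.
P5: not dominated (best efficiency).
P6: not dominated.
P7: not dominated (best torque).
P8: dominated by P1 (torque 21.4≥8.9, mass 933≤1154, efficiency 72≥52, cost 255≤318).
P9: not dominated (best mass).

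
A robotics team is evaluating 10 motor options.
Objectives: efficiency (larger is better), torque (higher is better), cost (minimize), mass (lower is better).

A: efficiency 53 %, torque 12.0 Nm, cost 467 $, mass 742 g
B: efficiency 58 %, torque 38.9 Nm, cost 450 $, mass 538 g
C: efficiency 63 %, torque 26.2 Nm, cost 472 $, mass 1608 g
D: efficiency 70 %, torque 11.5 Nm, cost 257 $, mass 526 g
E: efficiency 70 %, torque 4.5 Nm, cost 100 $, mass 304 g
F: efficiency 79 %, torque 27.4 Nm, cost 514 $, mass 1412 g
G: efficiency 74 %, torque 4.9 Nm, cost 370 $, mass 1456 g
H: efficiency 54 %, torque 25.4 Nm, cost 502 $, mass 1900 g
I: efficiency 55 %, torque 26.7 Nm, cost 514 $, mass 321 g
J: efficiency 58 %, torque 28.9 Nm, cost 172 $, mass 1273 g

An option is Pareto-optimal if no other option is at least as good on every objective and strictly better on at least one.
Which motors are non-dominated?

B, C, D, E, F, G, I, J

A: dominated by B (efficiency 58≥53, torque 38.9≥12.0, cost 450≤467, mass 538≤742).
B: not dominated (best torque).
C: not dominated.
D: not dominated.
E: not dominated (best cost).
F: not dominated (best efficiency).
G: not dominated.
H: dominated by B (efficiency 58≥54, torque 38.9≥25.4, cost 450≤502, mass 538≤1900).
I: not dominated.
J: not dominated.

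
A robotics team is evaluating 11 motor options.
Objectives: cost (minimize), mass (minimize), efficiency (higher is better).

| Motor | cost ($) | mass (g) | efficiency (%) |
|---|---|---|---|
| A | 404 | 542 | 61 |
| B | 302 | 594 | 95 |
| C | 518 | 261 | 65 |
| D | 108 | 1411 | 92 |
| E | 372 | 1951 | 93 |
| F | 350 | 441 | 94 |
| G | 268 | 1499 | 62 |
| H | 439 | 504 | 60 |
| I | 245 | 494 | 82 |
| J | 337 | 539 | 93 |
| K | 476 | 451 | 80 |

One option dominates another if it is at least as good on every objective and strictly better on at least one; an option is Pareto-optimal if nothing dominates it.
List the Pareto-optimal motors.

B, C, D, F, I, J

A: dominated by F (cost 350≤404, mass 441≤542, efficiency 94≥61).
B: not dominated (best efficiency).
C: not dominated (best mass).
D: not dominated (best cost).
E: dominated by B (cost 302≤372, mass 594≤1951, efficiency 95≥93).
F: not dominated.
G: dominated by D (cost 108≤268, mass 1411≤1499, efficiency 92≥62).
H: dominated by F (cost 350≤439, mass 441≤504, efficiency 94≥60).
I: not dominated.
J: not dominated.
K: dominated by F (cost 350≤476, mass 441≤451, efficiency 94≥80).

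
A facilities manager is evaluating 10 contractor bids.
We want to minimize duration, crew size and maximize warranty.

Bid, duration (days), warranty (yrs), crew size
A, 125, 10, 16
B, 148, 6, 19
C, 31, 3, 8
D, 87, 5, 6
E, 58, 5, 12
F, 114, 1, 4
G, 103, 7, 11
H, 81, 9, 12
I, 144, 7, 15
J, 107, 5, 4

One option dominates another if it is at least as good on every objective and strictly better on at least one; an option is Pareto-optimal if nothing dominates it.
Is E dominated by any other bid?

A: worse on duration (125 vs 58).
B: worse on duration (148 vs 58).
C: worse on warranty (3 vs 5).
D: worse on duration (87 vs 58).
F: worse on duration (114 vs 58).
G: worse on duration (103 vs 58).
H: worse on duration (81 vs 58).
I: worse on duration (144 vs 58).
J: worse on duration (107 vs 58).
No option is at least as good as E on every objective and strictly better on one.

No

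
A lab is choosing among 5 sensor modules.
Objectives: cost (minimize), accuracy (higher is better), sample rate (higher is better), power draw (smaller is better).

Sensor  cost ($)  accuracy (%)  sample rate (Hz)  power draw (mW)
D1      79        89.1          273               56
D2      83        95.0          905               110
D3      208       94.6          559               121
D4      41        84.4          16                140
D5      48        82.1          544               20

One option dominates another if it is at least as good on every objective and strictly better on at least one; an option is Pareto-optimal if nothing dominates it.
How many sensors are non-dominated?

4

D1: not dominated.
D2: not dominated (best accuracy).
D3: dominated by D2 (cost 83≤208, accuracy 95.0≥94.6, sample rate 905≥559, power draw 110≤121).
D4: not dominated (best cost).
D5: not dominated (best power draw).
Pareto-optimal: D1, D2, D4, D5 → 4.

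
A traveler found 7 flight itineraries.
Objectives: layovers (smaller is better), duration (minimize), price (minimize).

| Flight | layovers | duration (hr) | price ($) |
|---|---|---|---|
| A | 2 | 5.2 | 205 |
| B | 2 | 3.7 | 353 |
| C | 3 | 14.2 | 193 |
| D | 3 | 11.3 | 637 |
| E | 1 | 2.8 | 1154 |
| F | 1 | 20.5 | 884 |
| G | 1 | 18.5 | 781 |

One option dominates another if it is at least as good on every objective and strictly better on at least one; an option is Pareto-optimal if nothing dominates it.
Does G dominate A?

No

G vs A: G is worse on duration (18.5 vs 5.2), so it does not dominate A.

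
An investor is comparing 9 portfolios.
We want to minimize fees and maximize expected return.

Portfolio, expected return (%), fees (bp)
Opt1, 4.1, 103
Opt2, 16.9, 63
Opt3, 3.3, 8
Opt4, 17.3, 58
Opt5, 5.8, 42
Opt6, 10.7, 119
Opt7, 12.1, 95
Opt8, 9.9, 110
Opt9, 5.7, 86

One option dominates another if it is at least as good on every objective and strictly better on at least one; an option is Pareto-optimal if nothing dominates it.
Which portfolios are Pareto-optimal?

Opt1: dominated by Opt2 (expected return 16.9≥4.1, fees 63≤103).
Opt2: dominated by Opt4 (expected return 17.3≥16.9, fees 58≤63).
Opt3: not dominated (best fees).
Opt4: not dominated (best expected return).
Opt5: not dominated.
Opt6: dominated by Opt2 (expected return 16.9≥10.7, fees 63≤119).
Opt7: dominated by Opt2 (expected return 16.9≥12.1, fees 63≤95).
Opt8: dominated by Opt2 (expected return 16.9≥9.9, fees 63≤110).
Opt9: dominated by Opt2 (expected return 16.9≥5.7, fees 63≤86).

Opt3, Opt4, Opt5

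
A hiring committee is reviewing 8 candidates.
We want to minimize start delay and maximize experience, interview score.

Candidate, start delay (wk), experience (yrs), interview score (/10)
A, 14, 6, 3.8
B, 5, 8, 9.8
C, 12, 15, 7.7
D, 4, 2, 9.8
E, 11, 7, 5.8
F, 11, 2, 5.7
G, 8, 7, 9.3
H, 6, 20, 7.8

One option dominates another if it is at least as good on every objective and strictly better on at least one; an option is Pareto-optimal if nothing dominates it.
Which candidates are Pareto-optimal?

A: dominated by B (start delay 5≤14, experience 8≥6, interview score 9.8≥3.8).
B: not dominated.
C: dominated by H (start delay 6≤12, experience 20≥15, interview score 7.8≥7.7).
D: not dominated (best start delay).
E: dominated by B (start delay 5≤11, experience 8≥7, interview score 9.8≥5.8).
F: dominated by B (start delay 5≤11, experience 8≥2, interview score 9.8≥5.7).
G: dominated by B (start delay 5≤8, experience 8≥7, interview score 9.8≥9.3).
H: not dominated (best experience).

B, D, H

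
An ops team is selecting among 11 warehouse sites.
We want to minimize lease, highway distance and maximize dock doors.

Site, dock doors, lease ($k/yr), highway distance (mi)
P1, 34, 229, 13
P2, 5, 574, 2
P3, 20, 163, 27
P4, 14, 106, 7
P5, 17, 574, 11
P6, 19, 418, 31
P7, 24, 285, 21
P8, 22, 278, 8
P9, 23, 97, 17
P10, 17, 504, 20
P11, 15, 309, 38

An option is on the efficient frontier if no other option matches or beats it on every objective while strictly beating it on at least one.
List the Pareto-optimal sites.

P1: not dominated (best dock doors).
P2: not dominated (best highway distance).
P3: dominated by P9 (dock doors 23≥20, lease 97≤163, highway distance 17≤27).
P4: not dominated.
P5: dominated by P8 (dock doors 22≥17, lease 278≤574, highway distance 8≤11).
P6: dominated by P1 (dock doors 34≥19, lease 229≤418, highway distance 13≤31).
P7: dominated by P1 (dock doors 34≥24, lease 229≤285, highway distance 13≤21).
P8: not dominated.
P9: not dominated (best lease).
P10: dominated by P1 (dock doors 34≥17, lease 229≤504, highway distance 13≤20).
P11: dominated by P1 (dock doors 34≥15, lease 229≤309, highway distance 13≤38).

P1, P2, P4, P8, P9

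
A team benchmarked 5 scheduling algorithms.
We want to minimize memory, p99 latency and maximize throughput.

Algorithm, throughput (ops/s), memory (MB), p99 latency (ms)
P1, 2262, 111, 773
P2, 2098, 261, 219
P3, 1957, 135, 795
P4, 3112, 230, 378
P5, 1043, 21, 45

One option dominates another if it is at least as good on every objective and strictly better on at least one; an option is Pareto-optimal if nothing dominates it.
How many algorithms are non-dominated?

P1: not dominated.
P2: not dominated.
P3: dominated by P1 (throughput 2262≥1957, memory 111≤135, p99 latency 773≤795).
P4: not dominated (best throughput).
P5: not dominated (best memory).
Pareto-optimal: P1, P2, P4, P5 → 4.

4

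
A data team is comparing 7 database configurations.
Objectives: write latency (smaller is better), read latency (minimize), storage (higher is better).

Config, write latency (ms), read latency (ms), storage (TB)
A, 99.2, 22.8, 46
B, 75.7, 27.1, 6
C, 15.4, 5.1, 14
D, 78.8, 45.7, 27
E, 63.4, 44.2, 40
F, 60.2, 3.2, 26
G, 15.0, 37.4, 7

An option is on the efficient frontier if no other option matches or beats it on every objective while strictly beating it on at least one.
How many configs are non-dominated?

A: not dominated (best storage).
B: dominated by C (write latency 15.4≤75.7, read latency 5.1≤27.1, storage 14≥6).
C: not dominated.
D: dominated by E (write latency 63.4≤78.8, read latency 44.2≤45.7, storage 40≥27).
E: not dominated.
F: not dominated (best read latency).
G: not dominated (best write latency).
Pareto-optimal: A, C, E, F, G → 5.

5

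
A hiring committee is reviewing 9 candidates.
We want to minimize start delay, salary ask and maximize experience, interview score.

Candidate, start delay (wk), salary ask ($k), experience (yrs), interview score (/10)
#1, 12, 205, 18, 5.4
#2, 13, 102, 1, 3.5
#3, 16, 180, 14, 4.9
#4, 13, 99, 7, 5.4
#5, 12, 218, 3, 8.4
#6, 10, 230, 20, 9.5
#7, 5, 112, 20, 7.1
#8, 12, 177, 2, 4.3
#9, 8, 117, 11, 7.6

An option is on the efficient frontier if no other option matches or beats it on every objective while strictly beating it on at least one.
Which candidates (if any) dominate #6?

none

#1: worse on start delay (12 vs 10).
#2: worse on start delay (13 vs 10).
#3: worse on start delay (16 vs 10).
#4: worse on start delay (13 vs 10).
#5: worse on start delay (12 vs 10).
#7: worse on interview score (7.1 vs 9.5).
#8: worse on start delay (12 vs 10).
#9: worse on experience (11 vs 20).
No option dominates #6.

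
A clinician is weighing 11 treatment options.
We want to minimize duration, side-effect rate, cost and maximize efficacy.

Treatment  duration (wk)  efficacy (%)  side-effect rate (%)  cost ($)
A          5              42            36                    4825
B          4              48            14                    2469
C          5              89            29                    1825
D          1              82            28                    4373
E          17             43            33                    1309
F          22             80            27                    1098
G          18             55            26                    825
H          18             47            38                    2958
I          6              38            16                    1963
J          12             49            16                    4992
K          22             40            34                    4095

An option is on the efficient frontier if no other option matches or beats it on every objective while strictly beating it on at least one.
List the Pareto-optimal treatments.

A: dominated by B (duration 4≤5, efficacy 48≥42, side-effect rate 14≤36, cost 2469≤4825).
B: not dominated (best side-effect rate).
C: not dominated (best efficacy).
D: not dominated (best duration).
E: not dominated.
F: not dominated.
G: not dominated (best cost).
H: dominated by B (duration 4≤18, efficacy 48≥47, side-effect rate 14≤38, cost 2469≤2958).
I: not dominated.
J: not dominated.
K: dominated by B (duration 4≤22, efficacy 48≥40, side-effect rate 14≤34, cost 2469≤4095).

B, C, D, E, F, G, I, J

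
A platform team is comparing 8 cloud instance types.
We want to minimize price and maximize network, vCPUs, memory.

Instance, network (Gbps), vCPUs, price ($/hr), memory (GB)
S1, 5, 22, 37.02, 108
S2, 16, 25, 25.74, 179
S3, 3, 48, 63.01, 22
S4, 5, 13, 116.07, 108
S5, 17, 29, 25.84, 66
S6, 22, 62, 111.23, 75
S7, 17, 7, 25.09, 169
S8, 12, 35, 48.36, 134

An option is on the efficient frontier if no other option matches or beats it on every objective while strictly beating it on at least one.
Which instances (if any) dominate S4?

S1, S2, S8

S1: network 5≥5, vCPUs 22≥13, price 37.02≤116.07, memory 108≥108 — dominates S4.
S2: network 16≥5, vCPUs 25≥13, price 25.74≤116.07, memory 179≥108 — dominates S4.
S8: network 12≥5, vCPUs 35≥13, price 48.36≤116.07, memory 134≥108 — dominates S4.
Others (S3, S5, S6, S7) are each worse than S4 on at least one objective.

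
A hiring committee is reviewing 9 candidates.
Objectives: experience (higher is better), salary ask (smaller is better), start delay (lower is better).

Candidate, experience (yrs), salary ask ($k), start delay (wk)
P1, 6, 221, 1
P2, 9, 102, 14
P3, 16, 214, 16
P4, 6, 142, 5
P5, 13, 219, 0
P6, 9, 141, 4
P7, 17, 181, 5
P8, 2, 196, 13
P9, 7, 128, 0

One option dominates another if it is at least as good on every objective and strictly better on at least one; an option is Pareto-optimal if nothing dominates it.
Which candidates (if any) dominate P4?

P6, P9

P6: experience 9≥6, salary ask 141≤142, start delay 4≤5 — dominates P4.
P9: experience 7≥6, salary ask 128≤142, start delay 0≤5 — dominates P4.
Others (P1, P2, P3, P5, P7, P8) are each worse than P4 on at least one objective.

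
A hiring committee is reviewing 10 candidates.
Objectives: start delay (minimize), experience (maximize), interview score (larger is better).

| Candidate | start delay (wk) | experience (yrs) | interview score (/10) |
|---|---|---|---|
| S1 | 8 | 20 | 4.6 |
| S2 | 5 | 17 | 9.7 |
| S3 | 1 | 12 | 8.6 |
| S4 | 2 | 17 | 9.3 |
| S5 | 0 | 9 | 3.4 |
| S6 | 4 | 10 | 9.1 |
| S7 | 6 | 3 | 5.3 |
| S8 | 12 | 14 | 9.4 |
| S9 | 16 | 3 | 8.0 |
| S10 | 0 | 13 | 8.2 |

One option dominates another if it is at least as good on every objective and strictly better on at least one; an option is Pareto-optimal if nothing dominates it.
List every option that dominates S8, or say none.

S2

S2: start delay 5≤12, experience 17≥14, interview score 9.7≥9.4 — dominates S8.
Others (S1, S3, S4, S5, S6, S7, S9, S10) are each worse than S8 on at least one objective.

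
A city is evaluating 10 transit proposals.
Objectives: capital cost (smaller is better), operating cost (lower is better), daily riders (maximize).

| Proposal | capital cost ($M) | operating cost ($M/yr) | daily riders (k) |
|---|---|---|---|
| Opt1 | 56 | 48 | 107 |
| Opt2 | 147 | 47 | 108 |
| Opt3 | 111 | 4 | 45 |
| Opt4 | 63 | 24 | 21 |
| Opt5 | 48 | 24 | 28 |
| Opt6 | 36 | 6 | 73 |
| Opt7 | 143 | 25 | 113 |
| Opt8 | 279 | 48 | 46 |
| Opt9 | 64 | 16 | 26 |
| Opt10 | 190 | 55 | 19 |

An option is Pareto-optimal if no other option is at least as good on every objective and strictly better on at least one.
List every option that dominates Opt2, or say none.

Opt7

Opt7: capital cost 143≤147, operating cost 25≤47, daily riders 113≥108 — dominates Opt2.
Others (Opt1, Opt3, Opt4, Opt5, Opt6, Opt8, Opt9, Opt10) are each worse than Opt2 on at least one objective.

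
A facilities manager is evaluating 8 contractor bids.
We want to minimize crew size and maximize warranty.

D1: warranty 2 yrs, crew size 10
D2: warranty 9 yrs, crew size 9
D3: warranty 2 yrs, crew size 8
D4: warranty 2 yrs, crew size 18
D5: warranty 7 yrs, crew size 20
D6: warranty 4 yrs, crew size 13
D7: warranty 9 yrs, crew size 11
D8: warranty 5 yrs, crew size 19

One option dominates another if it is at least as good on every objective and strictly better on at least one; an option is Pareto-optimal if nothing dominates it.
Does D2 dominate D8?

D2 vs D8: warranty 9≥5, crew size 9≤19 — D2 is at least as good on every objective with at least one strict improvement.

Yes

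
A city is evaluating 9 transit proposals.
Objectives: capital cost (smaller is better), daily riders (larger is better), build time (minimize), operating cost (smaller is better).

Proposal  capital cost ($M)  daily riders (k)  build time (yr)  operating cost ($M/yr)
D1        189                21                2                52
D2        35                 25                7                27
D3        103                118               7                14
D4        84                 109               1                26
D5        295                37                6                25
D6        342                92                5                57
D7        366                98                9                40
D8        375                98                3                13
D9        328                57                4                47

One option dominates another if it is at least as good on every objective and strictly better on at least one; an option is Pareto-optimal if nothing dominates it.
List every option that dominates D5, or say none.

none

D1: worse on daily riders (21 vs 37).
D2: worse on daily riders (25 vs 37).
D3: worse on build time (7 vs 6).
D4: worse on operating cost (26 vs 25).
D6: worse on capital cost (342 vs 295).
D7: worse on capital cost (366 vs 295).
D8: worse on capital cost (375 vs 295).
D9: worse on capital cost (328 vs 295).
No option dominates D5.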